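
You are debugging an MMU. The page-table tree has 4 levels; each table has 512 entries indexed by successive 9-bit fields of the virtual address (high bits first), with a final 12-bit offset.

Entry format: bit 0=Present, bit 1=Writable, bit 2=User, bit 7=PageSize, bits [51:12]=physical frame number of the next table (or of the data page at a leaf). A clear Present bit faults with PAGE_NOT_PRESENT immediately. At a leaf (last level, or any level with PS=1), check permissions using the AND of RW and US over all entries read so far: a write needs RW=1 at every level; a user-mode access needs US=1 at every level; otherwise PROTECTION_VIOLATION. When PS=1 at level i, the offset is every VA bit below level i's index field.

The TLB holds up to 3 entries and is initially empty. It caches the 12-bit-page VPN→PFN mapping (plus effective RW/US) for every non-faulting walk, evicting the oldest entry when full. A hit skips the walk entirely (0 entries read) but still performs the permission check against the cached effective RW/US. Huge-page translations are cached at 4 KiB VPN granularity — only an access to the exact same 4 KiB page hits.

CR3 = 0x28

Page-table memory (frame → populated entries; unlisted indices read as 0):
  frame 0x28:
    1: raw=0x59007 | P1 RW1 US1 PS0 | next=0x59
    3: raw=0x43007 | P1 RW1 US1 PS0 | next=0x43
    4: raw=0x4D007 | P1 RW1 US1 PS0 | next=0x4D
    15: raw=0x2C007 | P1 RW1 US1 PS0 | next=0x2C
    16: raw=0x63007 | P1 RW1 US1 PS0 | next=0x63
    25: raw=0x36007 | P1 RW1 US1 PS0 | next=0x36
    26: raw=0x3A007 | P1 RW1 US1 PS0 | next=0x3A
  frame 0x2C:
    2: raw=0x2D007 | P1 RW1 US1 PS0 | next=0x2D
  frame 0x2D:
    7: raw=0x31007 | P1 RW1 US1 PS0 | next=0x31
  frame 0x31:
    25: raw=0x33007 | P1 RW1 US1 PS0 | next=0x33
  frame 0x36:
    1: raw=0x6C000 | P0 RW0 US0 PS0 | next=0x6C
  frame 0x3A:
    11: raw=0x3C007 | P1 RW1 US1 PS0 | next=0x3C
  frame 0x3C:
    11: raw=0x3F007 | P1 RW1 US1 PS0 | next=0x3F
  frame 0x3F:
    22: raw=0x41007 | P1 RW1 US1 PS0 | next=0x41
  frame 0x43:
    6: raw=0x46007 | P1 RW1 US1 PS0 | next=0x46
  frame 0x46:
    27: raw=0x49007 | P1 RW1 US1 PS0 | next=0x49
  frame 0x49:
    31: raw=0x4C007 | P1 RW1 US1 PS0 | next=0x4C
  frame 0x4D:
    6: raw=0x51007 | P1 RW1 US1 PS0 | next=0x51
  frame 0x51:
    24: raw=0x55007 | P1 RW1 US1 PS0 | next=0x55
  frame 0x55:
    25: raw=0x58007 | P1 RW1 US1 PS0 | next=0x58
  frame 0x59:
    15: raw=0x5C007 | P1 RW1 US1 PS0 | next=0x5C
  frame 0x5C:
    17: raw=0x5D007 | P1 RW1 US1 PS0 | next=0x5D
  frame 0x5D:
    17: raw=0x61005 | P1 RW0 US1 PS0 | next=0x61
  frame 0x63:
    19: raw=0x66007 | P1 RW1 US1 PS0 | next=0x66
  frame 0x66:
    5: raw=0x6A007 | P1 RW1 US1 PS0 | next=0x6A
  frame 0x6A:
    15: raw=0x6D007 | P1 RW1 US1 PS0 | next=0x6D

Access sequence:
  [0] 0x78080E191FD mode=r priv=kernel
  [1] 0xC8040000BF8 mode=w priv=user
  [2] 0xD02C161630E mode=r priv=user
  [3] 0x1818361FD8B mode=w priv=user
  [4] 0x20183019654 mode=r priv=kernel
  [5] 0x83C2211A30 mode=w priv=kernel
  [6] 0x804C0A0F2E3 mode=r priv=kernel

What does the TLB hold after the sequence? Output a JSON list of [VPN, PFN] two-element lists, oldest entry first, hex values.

Per-access translation:
#0 VA=0x78080E191FD (r,kernel):
  lvl0: tbl 0x28, slot 15 ⇒ 0x2C007 (P1/RW1/US1/PS0)
  lvl1: tbl 0x2C, slot 2 ⇒ 0x2D007 (P1/RW1/US1/PS0)
  lvl2: tbl 0x2D, slot 7 ⇒ 0x31007 (P1/RW1/US1/PS0)
  lvl3: tbl 0x31, slot 25 ⇒ 0x33007 (P1/RW1/US1/PS0)
  → PA=0x331FD  (4 entries read)
#1 VA=0xC8040000BF8 (w,user):
  lvl0: tbl 0x28, slot 25 ⇒ 0x36007 (P1/RW1/US1/PS0)
  lvl1: tbl 0x36, slot 1 ⇒ 0x6C000 (P0/RW0/US0/PS0)
  ⇒ fault: PAGE_NOT_PRESENT  — 2 lookups
#2 VA=0xD02C161630E (r,user):
  lvl0: tbl 0x28, slot 26 ⇒ 0x3A007 (P1/RW1/US1/PS0)
  lvl1: tbl 0x3A, slot 11 ⇒ 0x3C007 (P1/RW1/US1/PS0)
  lvl2: tbl 0x3C, slot 11 ⇒ 0x3F007 (P1/RW1/US1/PS0)
  lvl3: tbl 0x3F, slot 22 ⇒ 0x41007 (P1/RW1/US1/PS0)
  → PA=0x4130E  (4 entries read)
#3 VA=0x1818361FD8B (w,user):
  lvl0: tbl 0x28, slot 3 ⇒ 0x43007 (P1/RW1/US1/PS0)
  lvl1: tbl 0x43, slot 6 ⇒ 0x46007 (P1/RW1/US1/PS0)
  lvl2: tbl 0x46, slot 27 ⇒ 0x49007 (P1/RW1/US1/PS0)
  lvl3: tbl 0x49, slot 31 ⇒ 0x4C007 (P1/RW1/US1/PS0)
  → PA=0x4CD8B  (4 entries read)
#4 VA=0x20183019654 (r,kernel):
  lvl0: tbl 0x28, slot 4 ⇒ 0x4D007 (P1/RW1/US1/PS0)
  lvl1: tbl 0x4D, slot 6 ⇒ 0x51007 (P1/RW1/US1/PS0)
  lvl2: tbl 0x51, slot 24 ⇒ 0x55007 (P1/RW1/US1/PS0)
  lvl3: tbl 0x55, slot 25 ⇒ 0x58007 (P1/RW1/US1/PS0)
  → PA=0x58654  (4 entries read)
#5 VA=0x83C2211A30 (w,kernel):
  lvl0: tbl 0x28, slot 1 ⇒ 0x59007 (P1/RW1/US1/PS0)
  lvl1: tbl 0x59, slot 15 ⇒ 0x5C007 (P1/RW1/US1/PS0)
  lvl2: tbl 0x5C, slot 17 ⇒ 0x5D007 (P1/RW1/US1/PS0)
  lvl3: tbl 0x5D, slot 17 ⇒ 0x61005 (P1/RW0/US1/PS0)
  ⇒ fault: PROTECTION_VIOLATION  — 4 lookups
#6 VA=0x804C0A0F2E3 (r,kernel):
  lvl0: tbl 0x28, slot 16 ⇒ 0x63007 (P1/RW1/US1/PS0)
  lvl1: tbl 0x63, slot 19 ⇒ 0x66007 (P1/RW1/US1/PS0)
  lvl2: tbl 0x66, slot 5 ⇒ 0x6A007 (P1/RW1/US1/PS0)
  lvl3: tbl 0x6A, slot 15 ⇒ 0x6D007 (P1/RW1/US1/PS0)
  → PA=0x6D2E3  (4 entries read)

TLB: [["0x1818361F", "0x4C"], ["0x20183019", "0x58"], ["0x804C0A0F", "0x6D"]]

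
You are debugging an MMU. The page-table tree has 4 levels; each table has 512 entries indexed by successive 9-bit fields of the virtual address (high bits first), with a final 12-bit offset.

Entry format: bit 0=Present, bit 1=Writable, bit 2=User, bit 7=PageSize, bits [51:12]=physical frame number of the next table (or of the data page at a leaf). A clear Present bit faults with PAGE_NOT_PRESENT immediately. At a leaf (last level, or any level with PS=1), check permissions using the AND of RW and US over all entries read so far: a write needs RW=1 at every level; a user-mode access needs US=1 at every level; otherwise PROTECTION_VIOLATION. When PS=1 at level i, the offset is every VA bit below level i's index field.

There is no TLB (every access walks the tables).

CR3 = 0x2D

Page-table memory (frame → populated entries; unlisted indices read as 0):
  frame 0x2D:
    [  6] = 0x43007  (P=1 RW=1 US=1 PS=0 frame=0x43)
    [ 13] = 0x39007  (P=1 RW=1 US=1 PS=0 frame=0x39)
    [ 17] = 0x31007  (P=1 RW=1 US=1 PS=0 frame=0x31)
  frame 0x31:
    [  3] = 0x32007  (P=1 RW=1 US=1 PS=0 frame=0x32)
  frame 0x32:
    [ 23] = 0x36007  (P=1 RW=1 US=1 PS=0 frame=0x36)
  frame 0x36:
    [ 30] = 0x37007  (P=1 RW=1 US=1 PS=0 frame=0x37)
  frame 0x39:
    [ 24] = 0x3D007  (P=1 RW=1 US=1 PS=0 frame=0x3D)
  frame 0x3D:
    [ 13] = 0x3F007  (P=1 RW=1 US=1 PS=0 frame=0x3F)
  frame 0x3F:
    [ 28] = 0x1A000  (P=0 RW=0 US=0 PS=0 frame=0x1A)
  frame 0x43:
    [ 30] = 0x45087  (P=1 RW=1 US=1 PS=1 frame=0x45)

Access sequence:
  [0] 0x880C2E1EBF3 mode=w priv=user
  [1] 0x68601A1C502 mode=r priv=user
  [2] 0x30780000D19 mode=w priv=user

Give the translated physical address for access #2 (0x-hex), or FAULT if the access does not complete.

Per-access translation:
#0 VA=0x880C2E1EBF3 (w,user):
  lvl0: tbl 0x2D, slot 17 ⇒ 0x31007 (P1/RW1/US1/PS0)
  lvl1: tbl 0x31, slot 3 ⇒ 0x32007 (P1/RW1/US1/PS0)
  lvl2: tbl 0x32, slot 23 ⇒ 0x36007 (P1/RW1/US1/PS0)
  lvl3: tbl 0x36, slot 30 ⇒ 0x37007 (P1/RW1/US1/PS0)
  ⇒ phys 0x37BF3  [4 reads]
#1 VA=0x68601A1C502 (r,user):
  lvl0: tbl 0x2D, slot 13 ⇒ 0x39007 (P1/RW1/US1/PS0)
  lvl1: tbl 0x39, slot 24 ⇒ 0x3D007 (P1/RW1/US1/PS0)
  lvl2: tbl 0x3D, slot 13 ⇒ 0x3F007 (P1/RW1/US1/PS0)
  lvl3: tbl 0x3F, slot 28 ⇒ 0x1A000 (P0/RW0/US0/PS0)
  → PAGE_NOT_PRESENT  (4 entries read)
#2 VA=0x30780000D19 (w,user):
  lvl0: tbl 0x2D, slot 6 ⇒ 0x43007 (P1/RW1/US1/PS0)
  lvl1: tbl 0x43, slot 30 ⇒ 0x45087 (P1/RW1/US1/PS1)
  ⇒ phys 0x45D19 (huge @L1)  [2 reads]

Access #2 PA: 0x45D19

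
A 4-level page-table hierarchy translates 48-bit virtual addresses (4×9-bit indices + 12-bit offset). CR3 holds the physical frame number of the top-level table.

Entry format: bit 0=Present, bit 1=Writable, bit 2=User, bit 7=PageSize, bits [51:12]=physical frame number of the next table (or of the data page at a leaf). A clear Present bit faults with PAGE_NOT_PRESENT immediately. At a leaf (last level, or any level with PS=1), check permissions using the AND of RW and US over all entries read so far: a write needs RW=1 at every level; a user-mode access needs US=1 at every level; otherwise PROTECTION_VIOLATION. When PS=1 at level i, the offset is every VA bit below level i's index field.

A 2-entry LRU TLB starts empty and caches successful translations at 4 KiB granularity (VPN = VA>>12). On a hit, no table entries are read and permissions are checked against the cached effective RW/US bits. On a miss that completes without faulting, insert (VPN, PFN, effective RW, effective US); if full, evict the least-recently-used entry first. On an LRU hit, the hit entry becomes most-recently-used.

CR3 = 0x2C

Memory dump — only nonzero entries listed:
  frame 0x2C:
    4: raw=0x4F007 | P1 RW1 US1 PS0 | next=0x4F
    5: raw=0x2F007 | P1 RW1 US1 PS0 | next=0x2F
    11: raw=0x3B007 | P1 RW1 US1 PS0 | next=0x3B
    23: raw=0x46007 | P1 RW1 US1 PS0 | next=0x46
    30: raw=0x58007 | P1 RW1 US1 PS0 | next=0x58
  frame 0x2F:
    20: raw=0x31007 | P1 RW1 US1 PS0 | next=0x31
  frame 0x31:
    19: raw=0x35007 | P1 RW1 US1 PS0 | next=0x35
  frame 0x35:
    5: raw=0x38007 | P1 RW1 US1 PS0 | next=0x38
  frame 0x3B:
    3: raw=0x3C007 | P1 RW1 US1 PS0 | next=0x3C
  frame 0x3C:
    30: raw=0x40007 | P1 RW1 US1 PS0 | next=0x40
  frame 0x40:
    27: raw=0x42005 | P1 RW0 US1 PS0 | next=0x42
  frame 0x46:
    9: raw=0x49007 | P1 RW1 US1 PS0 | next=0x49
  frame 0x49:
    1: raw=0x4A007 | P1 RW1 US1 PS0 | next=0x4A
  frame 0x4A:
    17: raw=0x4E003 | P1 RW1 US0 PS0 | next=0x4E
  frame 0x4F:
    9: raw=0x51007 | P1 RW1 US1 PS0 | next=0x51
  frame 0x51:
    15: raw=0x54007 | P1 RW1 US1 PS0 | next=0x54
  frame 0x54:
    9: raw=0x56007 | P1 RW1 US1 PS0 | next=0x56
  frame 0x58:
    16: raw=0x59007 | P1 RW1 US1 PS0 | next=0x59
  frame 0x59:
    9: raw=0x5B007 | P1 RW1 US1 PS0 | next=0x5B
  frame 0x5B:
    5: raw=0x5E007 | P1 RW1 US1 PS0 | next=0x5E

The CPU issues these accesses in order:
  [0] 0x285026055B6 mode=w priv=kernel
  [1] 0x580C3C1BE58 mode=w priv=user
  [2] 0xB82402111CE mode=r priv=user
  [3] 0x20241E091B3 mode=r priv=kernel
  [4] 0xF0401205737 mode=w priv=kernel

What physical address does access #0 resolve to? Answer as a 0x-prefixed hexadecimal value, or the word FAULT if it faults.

Trace:
#0 VA=0x285026055B6 (w,kernel):
  [0] read 0x2C idx=5: raw=0x2F007 flags P=1 W=1 U=1 S=0
  [1] read 0x2F idx=20: raw=0x31007 flags P=1 W=1 U=1 S=0
  [2] read 0x31 idx=19: raw=0x35007 flags P=1 W=1 U=1 S=0
  [3] read 0x35 idx=5: raw=0x38007 flags P=1 W=1 U=1 S=0
  ✓ 0x385B6  — 4 lookups
#1 VA=0x580C3C1BE58 (w,user):
  [0] read 0x2C idx=11: raw=0x3B007 flags P=1 W=1 U=1 S=0
  [1] read 0x3B idx=3: raw=0x3C007 flags P=1 W=1 U=1 S=0
  [2] read 0x3C idx=30: raw=0x40007 flags P=1 W=1 U=1 S=0
  [3] read 0x40 idx=27: raw=0x42005 flags P=1 W=0 U=1 S=0
  ⇒ fault: PROTECTION_VIOLATION  — 4 lookups
#2 VA=0xB82402111CE (r,user):
  [0] read 0x2C idx=23: raw=0x46007 flags P=1 W=1 U=1 S=0
  [1] read 0x46 idx=9: raw=0x49007 flags P=1 W=1 U=1 S=0
  [2] read 0x49 idx=1: raw=0x4A007 flags P=1 W=1 U=1 S=0
  [3] read 0x4A idx=17: raw=0x4E003 flags P=1 W=1 U=0 S=0
  ⇒ fault: PROTECTION_VIOLATION  — 4 lookups
#3 VA=0x20241E091B3 (r,kernel):
  [0] read 0x2C idx=4: raw=0x4F007 flags P=1 W=1 U=1 S=0
  [1] read 0x4F idx=9: raw=0x51007 flags P=1 W=1 U=1 S=0
  [2] read 0x51 idx=15: raw=0x54007 flags P=1 W=1 U=1 S=0
  [3] read 0x54 idx=9: raw=0x56007 flags P=1 W=1 U=1 S=0
  ✓ 0x561B3  — 4 lookups
#4 VA=0xF0401205737 (w,kernel):
  [0] read 0x2C idx=30: raw=0x58007 flags P=1 W=1 U=1 S=0
  [1] read 0x58 idx=16: raw=0x59007 flags P=1 W=1 U=1 S=0
  [2] read 0x59 idx=9: raw=0x5B007 flags P=1 W=1 U=1 S=0
  [3] read 0x5B idx=5: raw=0x5E007 flags P=1 W=1 U=1 S=0
  ✓ 0x5E737  — 4 lookups

Access #0 PA: 0x385B6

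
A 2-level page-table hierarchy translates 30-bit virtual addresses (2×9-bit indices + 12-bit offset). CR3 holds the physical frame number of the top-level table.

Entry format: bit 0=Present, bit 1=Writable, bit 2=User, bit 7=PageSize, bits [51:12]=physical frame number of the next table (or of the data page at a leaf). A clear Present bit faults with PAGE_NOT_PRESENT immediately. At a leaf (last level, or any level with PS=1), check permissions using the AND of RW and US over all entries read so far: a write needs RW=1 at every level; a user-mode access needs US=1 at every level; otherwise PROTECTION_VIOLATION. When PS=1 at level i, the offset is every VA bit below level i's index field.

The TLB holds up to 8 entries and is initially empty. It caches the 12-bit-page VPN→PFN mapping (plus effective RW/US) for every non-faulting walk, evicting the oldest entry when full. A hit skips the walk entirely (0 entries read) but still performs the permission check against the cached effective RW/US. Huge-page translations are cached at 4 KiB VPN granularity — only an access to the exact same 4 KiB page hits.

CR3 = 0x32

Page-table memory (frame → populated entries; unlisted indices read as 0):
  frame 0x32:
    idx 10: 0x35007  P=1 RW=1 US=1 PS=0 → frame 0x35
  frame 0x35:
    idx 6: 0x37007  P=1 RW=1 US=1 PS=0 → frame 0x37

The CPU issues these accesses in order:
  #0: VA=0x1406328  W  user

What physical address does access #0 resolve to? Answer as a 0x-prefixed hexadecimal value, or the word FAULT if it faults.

Per-access translation:
#0 VA=0x1406328 (w,user):
  [0] read 0x32 idx=10: raw=0x35007 flags P=1 W=1 U=1 S=0
  [1] read 0x35 idx=6: raw=0x37007 flags P=1 W=1 U=1 S=0
  → PA=0x37328  (2 entries read)

Access #0 PA: 0x37328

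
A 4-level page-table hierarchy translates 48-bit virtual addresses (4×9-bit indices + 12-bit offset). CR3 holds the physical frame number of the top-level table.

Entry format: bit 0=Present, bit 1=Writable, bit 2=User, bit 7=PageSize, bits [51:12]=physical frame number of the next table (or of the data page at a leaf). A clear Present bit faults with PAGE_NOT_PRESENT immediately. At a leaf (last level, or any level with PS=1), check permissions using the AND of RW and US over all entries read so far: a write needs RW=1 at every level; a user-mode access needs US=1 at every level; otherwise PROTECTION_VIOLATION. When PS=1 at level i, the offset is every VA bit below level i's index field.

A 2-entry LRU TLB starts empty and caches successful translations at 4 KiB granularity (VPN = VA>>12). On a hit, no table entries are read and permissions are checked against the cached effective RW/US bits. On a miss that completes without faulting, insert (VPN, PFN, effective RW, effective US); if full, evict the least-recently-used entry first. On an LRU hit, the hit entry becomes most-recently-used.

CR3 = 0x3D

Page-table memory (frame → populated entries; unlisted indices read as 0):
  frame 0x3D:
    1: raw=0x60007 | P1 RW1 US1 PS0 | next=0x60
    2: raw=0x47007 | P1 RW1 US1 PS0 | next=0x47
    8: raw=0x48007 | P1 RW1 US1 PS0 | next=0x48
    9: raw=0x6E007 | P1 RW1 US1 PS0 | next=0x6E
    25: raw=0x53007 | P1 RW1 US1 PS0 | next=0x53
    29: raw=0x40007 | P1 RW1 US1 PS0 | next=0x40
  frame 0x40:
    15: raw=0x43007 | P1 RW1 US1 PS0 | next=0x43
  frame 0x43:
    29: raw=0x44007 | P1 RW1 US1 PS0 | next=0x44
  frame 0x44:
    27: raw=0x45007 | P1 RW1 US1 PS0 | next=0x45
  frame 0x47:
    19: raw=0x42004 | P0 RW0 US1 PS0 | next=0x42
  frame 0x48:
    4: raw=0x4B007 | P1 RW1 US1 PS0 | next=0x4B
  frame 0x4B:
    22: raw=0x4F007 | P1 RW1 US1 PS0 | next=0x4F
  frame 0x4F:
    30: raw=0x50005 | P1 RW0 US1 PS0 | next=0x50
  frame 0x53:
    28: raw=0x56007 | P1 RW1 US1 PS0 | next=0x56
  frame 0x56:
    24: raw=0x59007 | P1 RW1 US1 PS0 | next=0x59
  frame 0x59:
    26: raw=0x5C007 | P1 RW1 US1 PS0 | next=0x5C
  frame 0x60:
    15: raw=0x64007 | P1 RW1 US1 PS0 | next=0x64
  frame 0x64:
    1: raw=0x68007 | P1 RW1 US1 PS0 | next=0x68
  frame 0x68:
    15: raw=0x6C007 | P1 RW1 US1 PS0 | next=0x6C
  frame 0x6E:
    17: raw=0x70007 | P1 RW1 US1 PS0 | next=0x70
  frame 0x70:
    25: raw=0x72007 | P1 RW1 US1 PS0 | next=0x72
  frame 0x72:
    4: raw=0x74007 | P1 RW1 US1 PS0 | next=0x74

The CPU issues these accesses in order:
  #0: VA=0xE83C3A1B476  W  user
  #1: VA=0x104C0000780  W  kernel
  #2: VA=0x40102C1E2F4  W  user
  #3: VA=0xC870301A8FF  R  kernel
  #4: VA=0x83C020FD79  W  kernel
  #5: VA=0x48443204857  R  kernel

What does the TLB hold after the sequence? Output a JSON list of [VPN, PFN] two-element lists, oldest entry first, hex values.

Walk each access:
#0 VA=0xE83C3A1B476 (w,user):
  L0 @0x3D[29] → 0x40007  P=1,RW=1,US=1,PS=0
  L1 @0x40[15] → 0x43007  P=1,RW=1,US=1,PS=0
  L2 @0x43[29] → 0x44007  P=1,RW=1,US=1,PS=0
  L3 @0x44[27] → 0x45007  P=1,RW=1,US=1,PS=0
  ✓ 0x45476  — 4 lookups
#1 VA=0x104C0000780 (w,kernel):
  L0 @0x3D[2] → 0x47007  P=1,RW=1,US=1,PS=0
  L1 @0x47[19] → 0x42004  P=0,RW=0,US=1,PS=0
  ✗ PAGE_NOT_PRESENT  [2 reads]
#2 VA=0x40102C1E2F4 (w,user):
  L0 @0x3D[8] → 0x48007  P=1,RW=1,US=1,PS=0
  L1 @0x48[4] → 0x4B007  P=1,RW=1,US=1,PS=0
  L2 @0x4B[22] → 0x4F007  P=1,RW=1,US=1,PS=0
  L3 @0x4F[30] → 0x50005  P=1,RW=0,US=1,PS=0
  ✗ PROTECTION_VIOLATION  [4 reads]
#3 VA=0xC870301A8FF (r,kernel):
  L0 @0x3D[25] → 0x53007  P=1,RW=1,US=1,PS=0
  L1 @0x53[28] → 0x56007  P=1,RW=1,US=1,PS=0
  L2 @0x56[24] → 0x59007  P=1,RW=1,US=1,PS=0
  L3 @0x59[26] → 0x5C007  P=1,RW=1,US=1,PS=0
  ✓ 0x5C8FF  — 4 lookups
#4 VA=0x83C020FD79 (w,kernel):
  L0 @0x3D[1] → 0x60007  P=1,RW=1,US=1,PS=0
  L1 @0x60[15] → 0x64007  P=1,RW=1,US=1,PS=0
  L2 @0x64[1] → 0x68007  P=1,RW=1,US=1,PS=0
  L3 @0x68[15] → 0x6C007  P=1,RW=1,US=1,PS=0
  ✓ 0x6CD79  — 4 lookups
#5 VA=0x48443204857 (r,kernel):
  L0 @0x3D[9] → 0x6E007  P=1,RW=1,US=1,PS=0
  L1 @0x6E[17] → 0x70007  P=1,RW=1,US=1,PS=0
  L2 @0x70[25] → 0x72007  P=1,RW=1,US=1,PS=0
  L3 @0x72[4] → 0x74007  P=1,RW=1,US=1,PS=0
  ✓ 0x74857  — 4 lookups

TLB: [["0x83C020F", "0x6C"], ["0x48443204", "0x74"]]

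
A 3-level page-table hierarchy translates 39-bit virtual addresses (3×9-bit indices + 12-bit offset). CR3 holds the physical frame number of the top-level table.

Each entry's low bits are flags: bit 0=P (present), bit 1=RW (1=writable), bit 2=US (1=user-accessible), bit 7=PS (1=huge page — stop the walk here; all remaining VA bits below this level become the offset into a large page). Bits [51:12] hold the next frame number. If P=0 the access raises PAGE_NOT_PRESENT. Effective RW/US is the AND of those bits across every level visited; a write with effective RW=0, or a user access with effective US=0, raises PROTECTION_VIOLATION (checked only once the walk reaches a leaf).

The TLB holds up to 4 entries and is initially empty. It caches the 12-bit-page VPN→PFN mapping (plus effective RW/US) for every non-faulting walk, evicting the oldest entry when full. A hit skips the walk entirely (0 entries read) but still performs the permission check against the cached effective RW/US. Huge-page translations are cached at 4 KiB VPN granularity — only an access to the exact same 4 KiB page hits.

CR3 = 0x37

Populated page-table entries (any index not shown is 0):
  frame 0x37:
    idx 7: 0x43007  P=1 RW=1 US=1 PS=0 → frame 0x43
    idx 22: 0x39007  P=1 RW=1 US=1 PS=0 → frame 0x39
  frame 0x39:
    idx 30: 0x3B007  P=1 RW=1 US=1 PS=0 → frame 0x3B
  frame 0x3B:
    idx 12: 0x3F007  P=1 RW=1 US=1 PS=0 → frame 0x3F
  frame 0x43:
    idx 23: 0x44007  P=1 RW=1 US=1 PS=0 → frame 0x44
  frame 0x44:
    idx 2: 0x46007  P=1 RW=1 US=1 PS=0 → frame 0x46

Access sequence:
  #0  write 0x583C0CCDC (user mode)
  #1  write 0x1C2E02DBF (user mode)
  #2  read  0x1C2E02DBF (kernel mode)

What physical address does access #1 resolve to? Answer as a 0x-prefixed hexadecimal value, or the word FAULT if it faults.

Trace:
#0 VA=0x583C0CCDC (w,user):
  L0: frame=0x37 idx=22 entry=0x39007 [P=1 RW=1 US=1 PS=0]
  L1: frame=0x39 idx=30 entry=0x3B007 [P=1 RW=1 US=1 PS=0]
  L2: frame=0x3B idx=12 entry=0x3F007 [P=1 RW=1 US=1 PS=0]
  ⇒ phys 0x3FCDC  [3 reads]
#1 VA=0x1C2E02DBF (w,user):
  L0: frame=0x37 idx=7 entry=0x43007 [P=1 RW=1 US=1 PS=0]
  L1: frame=0x43 idx=23 entry=0x44007 [P=1 RW=1 US=1 PS=0]
  L2: frame=0x44 idx=2 entry=0x46007 [P=1 RW=1 US=1 PS=0]
  ⇒ phys 0x46DBF  [3 reads]
#2 VA=0x1C2E02DBF (r,kernel):
  TLB hit vpn=0x1C2E02 → PA=0x46DBF

Access #1 PA: 0x46DBF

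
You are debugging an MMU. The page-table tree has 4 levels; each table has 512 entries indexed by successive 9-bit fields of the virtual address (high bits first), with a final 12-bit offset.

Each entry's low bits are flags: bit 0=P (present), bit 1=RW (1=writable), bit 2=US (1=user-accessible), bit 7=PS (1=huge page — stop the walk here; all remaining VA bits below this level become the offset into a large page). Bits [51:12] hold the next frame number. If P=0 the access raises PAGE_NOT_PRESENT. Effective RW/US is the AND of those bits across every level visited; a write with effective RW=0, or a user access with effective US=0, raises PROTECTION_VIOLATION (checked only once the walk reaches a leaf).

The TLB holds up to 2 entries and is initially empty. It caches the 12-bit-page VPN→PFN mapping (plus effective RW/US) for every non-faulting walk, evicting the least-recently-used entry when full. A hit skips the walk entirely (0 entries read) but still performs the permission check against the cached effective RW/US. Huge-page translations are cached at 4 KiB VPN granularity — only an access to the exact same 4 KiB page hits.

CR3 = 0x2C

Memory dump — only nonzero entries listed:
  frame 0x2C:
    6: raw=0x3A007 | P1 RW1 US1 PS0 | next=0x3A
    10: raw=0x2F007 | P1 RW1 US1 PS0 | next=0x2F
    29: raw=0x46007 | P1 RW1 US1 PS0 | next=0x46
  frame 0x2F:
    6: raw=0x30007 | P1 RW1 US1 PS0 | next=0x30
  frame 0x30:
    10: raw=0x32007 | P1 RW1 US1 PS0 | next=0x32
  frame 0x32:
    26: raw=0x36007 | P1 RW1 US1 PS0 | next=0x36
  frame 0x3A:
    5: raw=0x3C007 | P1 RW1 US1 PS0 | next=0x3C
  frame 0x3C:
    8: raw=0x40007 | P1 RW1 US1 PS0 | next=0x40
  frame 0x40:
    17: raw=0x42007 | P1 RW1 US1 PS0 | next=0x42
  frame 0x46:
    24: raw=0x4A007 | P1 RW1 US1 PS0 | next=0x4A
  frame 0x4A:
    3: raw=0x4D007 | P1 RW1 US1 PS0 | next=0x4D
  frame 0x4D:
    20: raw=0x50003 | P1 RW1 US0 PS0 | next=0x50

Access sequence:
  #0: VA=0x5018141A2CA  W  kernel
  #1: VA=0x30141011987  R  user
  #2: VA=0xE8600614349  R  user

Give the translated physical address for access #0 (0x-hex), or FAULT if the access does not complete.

Per-access translation:
#0 VA=0x5018141A2CA (w,kernel):
  lvl0: tbl 0x2C, slot 10 ⇒ 0x2F007 (P1/RW1/US1/PS0)
  lvl1: tbl 0x2F, slot 6 ⇒ 0x30007 (P1/RW1/US1/PS0)
  lvl2: tbl 0x30, slot 10 ⇒ 0x32007 (P1/RW1/US1/PS0)
  lvl3: tbl 0x32, slot 26 ⇒ 0x36007 (P1/RW1/US1/PS0)
  ✓ 0x362CA  — 4 lookups
#1 VA=0x30141011987 (r,user):
  lvl0: tbl 0x2C, slot 6 ⇒ 0x3A007 (P1/RW1/US1/PS0)
  lvl1: tbl 0x3A, slot 5 ⇒ 0x3C007 (P1/RW1/US1/PS0)
  lvl2: tbl 0x3C, slot 8 ⇒ 0x40007 (P1/RW1/US1/PS0)
  lvl3: tbl 0x40, slot 17 ⇒ 0x42007 (P1/RW1/US1/PS0)
  ✓ 0x42987  — 4 lookups
#2 VA=0xE8600614349 (r,user):
  lvl0: tbl 0x2C, slot 29 ⇒ 0x46007 (P1/RW1/US1/PS0)
  lvl1: tbl 0x46, slot 24 ⇒ 0x4A007 (P1/RW1/US1/PS0)
  lvl2: tbl 0x4A, slot 3 ⇒ 0x4D007 (P1/RW1/US1/PS0)
  lvl3: tbl 0x4D, slot 20 ⇒ 0x50003 (P1/RW1/US0/PS0)
  ✗ PROTECTION_VIOLATION  [4 reads]

Access #0 PA: 0x362CA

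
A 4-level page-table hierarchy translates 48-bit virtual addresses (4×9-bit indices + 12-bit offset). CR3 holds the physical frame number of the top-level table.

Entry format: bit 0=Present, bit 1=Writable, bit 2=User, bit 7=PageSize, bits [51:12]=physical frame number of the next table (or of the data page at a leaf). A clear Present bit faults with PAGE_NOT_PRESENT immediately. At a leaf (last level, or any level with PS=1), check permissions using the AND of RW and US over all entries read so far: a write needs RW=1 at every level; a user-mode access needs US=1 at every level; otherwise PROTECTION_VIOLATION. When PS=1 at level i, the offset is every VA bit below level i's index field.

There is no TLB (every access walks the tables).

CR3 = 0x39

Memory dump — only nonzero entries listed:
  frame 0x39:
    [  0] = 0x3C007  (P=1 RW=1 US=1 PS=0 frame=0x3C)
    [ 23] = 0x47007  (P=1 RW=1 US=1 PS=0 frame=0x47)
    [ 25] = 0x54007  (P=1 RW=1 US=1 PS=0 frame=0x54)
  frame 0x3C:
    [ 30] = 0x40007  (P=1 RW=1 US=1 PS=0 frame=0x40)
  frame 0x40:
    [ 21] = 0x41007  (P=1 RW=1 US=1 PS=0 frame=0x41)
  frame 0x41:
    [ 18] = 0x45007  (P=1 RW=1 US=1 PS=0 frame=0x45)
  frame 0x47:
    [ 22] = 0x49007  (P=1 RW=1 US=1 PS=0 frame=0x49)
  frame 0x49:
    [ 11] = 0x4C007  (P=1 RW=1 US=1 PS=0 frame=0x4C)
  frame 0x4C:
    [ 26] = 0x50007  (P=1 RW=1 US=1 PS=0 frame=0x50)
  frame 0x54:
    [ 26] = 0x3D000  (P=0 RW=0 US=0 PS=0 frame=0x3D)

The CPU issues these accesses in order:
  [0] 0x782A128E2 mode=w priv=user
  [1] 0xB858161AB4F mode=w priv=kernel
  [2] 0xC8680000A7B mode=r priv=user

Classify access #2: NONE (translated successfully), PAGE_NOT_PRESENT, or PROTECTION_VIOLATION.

Per-access translation:
#0 VA=0x782A128E2 (w,user):
  L0 @0x39[0] → 0x3C007  P=1,RW=1,US=1,PS=0
  L1 @0x3C[30] → 0x40007  P=1,RW=1,US=1,PS=0
  L2 @0x40[21] → 0x41007  P=1,RW=1,US=1,PS=0
  L3 @0x41[18] → 0x45007  P=1,RW=1,US=1,PS=0
  ✓ 0x458E2  — 4 lookups
#1 VA=0xB858161AB4F (w,kernel):
  L0 @0x39[23] → 0x47007  P=1,RW=1,US=1,PS=0
  L1 @0x47[22] → 0x49007  P=1,RW=1,US=1,PS=0
  L2 @0x49[11] → 0x4C007  P=1,RW=1,US=1,PS=0
  L3 @0x4C[26] → 0x50007  P=1,RW=1,US=1,PS=0
  ✓ 0x50B4F  — 4 lookups
#2 VA=0xC8680000A7B (r,user):
  L0 @0x39[25] → 0x54007  P=1,RW=1,US=1,PS=0
  L1 @0x54[26] → 0x3D000  P=0,RW=0,US=0,PS=0
  ✗ PAGE_NOT_PRESENT  [2 reads]

Access #2 fault: PAGE_NOT_PRESENT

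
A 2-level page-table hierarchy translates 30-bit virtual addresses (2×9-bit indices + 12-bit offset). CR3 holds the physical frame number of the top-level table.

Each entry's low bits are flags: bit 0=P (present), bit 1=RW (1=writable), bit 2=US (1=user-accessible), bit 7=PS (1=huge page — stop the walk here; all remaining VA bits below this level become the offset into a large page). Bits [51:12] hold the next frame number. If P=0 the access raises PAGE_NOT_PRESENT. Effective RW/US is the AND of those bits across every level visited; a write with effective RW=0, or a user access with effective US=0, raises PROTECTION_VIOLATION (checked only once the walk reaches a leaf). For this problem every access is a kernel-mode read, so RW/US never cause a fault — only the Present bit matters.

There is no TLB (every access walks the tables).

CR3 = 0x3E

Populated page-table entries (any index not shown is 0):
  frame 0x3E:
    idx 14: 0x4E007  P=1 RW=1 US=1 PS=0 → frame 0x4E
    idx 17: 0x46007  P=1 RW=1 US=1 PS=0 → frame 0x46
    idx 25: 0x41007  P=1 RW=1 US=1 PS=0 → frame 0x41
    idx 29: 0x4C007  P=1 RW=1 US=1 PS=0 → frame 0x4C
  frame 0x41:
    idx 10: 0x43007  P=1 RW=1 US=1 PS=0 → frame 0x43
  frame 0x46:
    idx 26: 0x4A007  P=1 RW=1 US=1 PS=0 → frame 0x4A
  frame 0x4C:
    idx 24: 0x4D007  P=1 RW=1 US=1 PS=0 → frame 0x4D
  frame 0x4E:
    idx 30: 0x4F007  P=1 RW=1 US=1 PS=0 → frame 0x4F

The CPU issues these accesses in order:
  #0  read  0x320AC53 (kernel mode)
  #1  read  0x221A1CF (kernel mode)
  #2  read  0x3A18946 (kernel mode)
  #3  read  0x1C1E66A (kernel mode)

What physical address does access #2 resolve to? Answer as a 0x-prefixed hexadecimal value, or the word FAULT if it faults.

Per-access translation:
#0 VA=0x320AC53 (r,kernel):
  lvl0: tbl 0x3E, slot 25 ⇒ 0x41007 (P1/RW1/US1/PS0)
  lvl1: tbl 0x41, slot 10 ⇒ 0x43007 (P1/RW1/US1/PS0)
  ✓ 0x43C53  — 2 lookups
#1 VA=0x221A1CF (r,kernel):
  lvl0: tbl 0x3E, slot 17 ⇒ 0x46007 (P1/RW1/US1/PS0)
  lvl1: tbl 0x46, slot 26 ⇒ 0x4A007 (P1/RW1/US1/PS0)
  ✓ 0x4A1CF  — 2 lookups
#2 VA=0x3A18946 (r,kernel):
  lvl0: tbl 0x3E, slot 29 ⇒ 0x4C007 (P1/RW1/US1/PS0)
  lvl1: tbl 0x4C, slot 24 ⇒ 0x4D007 (P1/RW1/US1/PS0)
  ✓ 0x4D946  — 2 lookups
#3 VA=0x1C1E66A (r,kernel):
  lvl0: tbl 0x3E, slot 14 ⇒ 0x4E007 (P1/RW1/US1/PS0)
  lvl1: tbl 0x4E, slot 30 ⇒ 0x4F007 (P1/RW1/US1/PS0)
  ✓ 0x4F66A  — 2 lookups

Access #2 PA: 0x4D946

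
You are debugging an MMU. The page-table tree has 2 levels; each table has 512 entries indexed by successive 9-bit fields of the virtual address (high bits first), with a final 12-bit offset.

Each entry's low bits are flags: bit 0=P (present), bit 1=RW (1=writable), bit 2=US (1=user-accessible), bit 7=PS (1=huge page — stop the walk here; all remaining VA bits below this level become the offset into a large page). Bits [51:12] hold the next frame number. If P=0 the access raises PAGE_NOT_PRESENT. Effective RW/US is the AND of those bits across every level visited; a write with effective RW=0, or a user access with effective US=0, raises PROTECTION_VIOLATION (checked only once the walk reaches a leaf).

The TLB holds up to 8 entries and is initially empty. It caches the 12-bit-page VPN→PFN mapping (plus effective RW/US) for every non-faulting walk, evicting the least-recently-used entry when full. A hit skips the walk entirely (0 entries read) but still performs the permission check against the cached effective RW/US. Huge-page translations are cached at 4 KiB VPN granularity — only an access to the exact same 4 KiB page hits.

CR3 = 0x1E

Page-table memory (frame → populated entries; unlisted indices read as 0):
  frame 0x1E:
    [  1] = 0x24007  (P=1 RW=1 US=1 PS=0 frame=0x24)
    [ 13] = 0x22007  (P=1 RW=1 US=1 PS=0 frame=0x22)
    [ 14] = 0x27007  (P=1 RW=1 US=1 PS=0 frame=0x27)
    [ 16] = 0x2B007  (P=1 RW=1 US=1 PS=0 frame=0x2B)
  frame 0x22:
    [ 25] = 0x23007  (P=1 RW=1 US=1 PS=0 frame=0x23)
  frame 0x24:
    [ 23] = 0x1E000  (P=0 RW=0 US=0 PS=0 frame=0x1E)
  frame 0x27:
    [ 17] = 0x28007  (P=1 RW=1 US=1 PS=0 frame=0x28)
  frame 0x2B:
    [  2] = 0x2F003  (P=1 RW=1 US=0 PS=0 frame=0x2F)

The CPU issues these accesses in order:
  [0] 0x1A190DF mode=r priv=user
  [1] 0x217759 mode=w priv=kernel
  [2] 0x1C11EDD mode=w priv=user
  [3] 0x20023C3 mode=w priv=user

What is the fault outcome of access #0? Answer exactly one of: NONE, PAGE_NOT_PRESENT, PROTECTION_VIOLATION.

Walk each access:
#0 VA=0x1A190DF (r,user):
  lvl0: tbl 0x1E, slot 13 ⇒ 0x22007 (P1/RW1/US1/PS0)
  lvl1: tbl 0x22, slot 25 ⇒ 0x23007 (P1/RW1/US1/PS0)
  ⇒ phys 0x230DF  [2 reads]
#1 VA=0x217759 (w,kernel):
  lvl0: tbl 0x1E, slot 1 ⇒ 0x24007 (P1/RW1/US1/PS0)
  lvl1: tbl 0x24, slot 23 ⇒ 0x1E000 (P0/RW0/US0/PS0)
  → PAGE_NOT_PRESENT  (2 entries read)
#2 VA=0x1C11EDD (w,user):
  lvl0: tbl 0x1E, slot 14 ⇒ 0x27007 (P1/RW1/US1/PS0)
  lvl1: tbl 0x27, slot 17 ⇒ 0x28007 (P1/RW1/US1/PS0)
  ⇒ phys 0x28EDD  [2 reads]
#3 VA=0x20023C3 (w,user):
  lvl0: tbl 0x1E, slot 16 ⇒ 0x2B007 (P1/RW1/US1/PS0)
  lvl1: tbl 0x2B, slot 2 ⇒ 0x2F003 (P1/RW1/US0/PS0)
  → PROTECTION_VIOLATION  (2 entries read)

Access #0 fault: NONE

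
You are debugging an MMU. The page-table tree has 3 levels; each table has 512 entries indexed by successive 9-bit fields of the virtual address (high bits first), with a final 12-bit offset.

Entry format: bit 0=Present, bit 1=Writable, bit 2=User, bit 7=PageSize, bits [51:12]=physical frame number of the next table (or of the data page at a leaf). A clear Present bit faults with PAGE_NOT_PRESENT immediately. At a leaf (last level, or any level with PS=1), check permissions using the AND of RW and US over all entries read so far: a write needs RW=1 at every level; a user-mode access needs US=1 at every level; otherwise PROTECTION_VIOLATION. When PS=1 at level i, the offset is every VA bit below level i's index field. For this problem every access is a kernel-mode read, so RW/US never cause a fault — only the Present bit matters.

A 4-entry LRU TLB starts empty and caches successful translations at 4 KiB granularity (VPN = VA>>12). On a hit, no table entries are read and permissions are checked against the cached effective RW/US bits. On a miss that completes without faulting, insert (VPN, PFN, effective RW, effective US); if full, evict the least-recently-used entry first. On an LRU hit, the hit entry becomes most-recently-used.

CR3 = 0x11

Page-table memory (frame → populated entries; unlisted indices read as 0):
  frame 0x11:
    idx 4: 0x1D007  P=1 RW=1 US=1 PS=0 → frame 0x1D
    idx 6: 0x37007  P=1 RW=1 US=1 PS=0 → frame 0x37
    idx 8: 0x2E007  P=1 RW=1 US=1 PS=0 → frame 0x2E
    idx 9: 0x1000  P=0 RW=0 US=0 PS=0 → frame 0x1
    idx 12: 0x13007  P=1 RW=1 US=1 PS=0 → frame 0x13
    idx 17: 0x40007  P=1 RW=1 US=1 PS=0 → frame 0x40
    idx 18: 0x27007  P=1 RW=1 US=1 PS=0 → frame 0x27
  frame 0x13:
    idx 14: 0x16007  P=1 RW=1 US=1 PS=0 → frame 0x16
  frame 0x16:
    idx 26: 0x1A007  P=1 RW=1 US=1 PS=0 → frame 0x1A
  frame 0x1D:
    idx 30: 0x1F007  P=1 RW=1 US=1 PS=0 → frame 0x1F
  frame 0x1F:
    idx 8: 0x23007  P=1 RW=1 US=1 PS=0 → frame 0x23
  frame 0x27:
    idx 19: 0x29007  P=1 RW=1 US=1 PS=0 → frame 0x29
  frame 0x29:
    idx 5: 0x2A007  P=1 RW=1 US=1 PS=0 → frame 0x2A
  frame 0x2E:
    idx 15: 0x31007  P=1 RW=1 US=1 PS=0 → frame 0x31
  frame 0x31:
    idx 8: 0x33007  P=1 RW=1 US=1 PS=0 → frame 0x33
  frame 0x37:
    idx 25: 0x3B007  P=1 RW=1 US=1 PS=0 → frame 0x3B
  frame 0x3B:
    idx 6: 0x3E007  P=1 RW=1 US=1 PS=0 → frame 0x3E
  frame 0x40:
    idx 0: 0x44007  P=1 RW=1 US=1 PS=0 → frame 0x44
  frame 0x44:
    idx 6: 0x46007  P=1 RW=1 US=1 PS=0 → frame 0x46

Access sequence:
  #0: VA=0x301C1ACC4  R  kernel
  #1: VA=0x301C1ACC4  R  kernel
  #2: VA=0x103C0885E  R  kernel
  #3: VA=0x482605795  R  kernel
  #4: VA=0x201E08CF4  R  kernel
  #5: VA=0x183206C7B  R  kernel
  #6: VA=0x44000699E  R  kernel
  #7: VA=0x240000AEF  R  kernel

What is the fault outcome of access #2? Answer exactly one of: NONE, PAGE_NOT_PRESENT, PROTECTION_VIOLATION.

Per-access translation:
#0 VA=0x301C1ACC4 (r,kernel):
  L0: frame=0x11 idx=12 entry=0x13007 [P=1 RW=1 US=1 PS=0]
  L1: frame=0x13 idx=14 entry=0x16007 [P=1 RW=1 US=1 PS=0]
  L2: frame=0x16 idx=26 entry=0x1A007 [P=1 RW=1 US=1 PS=0]
  → PA=0x1ACC4  (3 entries read)
#1 VA=0x301C1ACC4 (r,kernel):
  TLB hit vpn=0x301C1A → PA=0x1ACC4
#2 VA=0x103C0885E (r,kernel):
  L0: frame=0x11 idx=4 entry=0x1D007 [P=1 RW=1 US=1 PS=0]
  L1: frame=0x1D idx=30 entry=0x1F007 [P=1 RW=1 US=1 PS=0]
  L2: frame=0x1F idx=8 entry=0x23007 [P=1 RW=1 US=1 PS=0]
  → PA=0x2385E  (3 entries read)
#3 VA=0x482605795 (r,kernel):
  L0: frame=0x11 idx=18 entry=0x27007 [P=1 RW=1 US=1 PS=0]
  L1: frame=0x27 idx=19 entry=0x29007 [P=1 RW=1 US=1 PS=0]
  L2: frame=0x29 idx=5 entry=0x2A007 [P=1 RW=1 US=1 PS=0]
  → PA=0x2A795  (3 entries read)
#4 VA=0x201E08CF4 (r,kernel):
  L0: frame=0x11 idx=8 entry=0x2E007 [P=1 RW=1 US=1 PS=0]
  L1: frame=0x2E idx=15 entry=0x31007 [P=1 RW=1 US=1 PS=0]
  L2: frame=0x31 idx=8 entry=0x33007 [P=1 RW=1 US=1 PS=0]
  → PA=0x33CF4  (3 entries read)
#5 VA=0x183206C7B (r,kernel):
  L0: frame=0x11 idx=6 entry=0x37007 [P=1 RW=1 US=1 PS=0]
  L1: frame=0x37 idx=25 entry=0x3B007 [P=1 RW=1 US=1 PS=0]
  L2: frame=0x3B idx=6 entry=0x3E007 [P=1 RW=1 US=1 PS=0]
  → PA=0x3EC7B  (3 entries read)
#6 VA=0x44000699E (r,kernel):
  L0: frame=0x11 idx=17 entry=0x40007 [P=1 RW=1 US=1 PS=0]
  L1: frame=0x40 idx=0 entry=0x44007 [P=1 RW=1 US=1 PS=0]
  L2: frame=0x44 idx=6 entry=0x46007 [P=1 RW=1 US=1 PS=0]
  → PA=0x4699E  (3 entries read)
#7 VA=0x240000AEF (r,kernel):
  L0: frame=0x11 idx=9 entry=0x1000 [P=0 RW=0 US=0 PS=0]
  → PAGE_NOT_PRESENT  (1 entries read)

Access #2 fault: NONE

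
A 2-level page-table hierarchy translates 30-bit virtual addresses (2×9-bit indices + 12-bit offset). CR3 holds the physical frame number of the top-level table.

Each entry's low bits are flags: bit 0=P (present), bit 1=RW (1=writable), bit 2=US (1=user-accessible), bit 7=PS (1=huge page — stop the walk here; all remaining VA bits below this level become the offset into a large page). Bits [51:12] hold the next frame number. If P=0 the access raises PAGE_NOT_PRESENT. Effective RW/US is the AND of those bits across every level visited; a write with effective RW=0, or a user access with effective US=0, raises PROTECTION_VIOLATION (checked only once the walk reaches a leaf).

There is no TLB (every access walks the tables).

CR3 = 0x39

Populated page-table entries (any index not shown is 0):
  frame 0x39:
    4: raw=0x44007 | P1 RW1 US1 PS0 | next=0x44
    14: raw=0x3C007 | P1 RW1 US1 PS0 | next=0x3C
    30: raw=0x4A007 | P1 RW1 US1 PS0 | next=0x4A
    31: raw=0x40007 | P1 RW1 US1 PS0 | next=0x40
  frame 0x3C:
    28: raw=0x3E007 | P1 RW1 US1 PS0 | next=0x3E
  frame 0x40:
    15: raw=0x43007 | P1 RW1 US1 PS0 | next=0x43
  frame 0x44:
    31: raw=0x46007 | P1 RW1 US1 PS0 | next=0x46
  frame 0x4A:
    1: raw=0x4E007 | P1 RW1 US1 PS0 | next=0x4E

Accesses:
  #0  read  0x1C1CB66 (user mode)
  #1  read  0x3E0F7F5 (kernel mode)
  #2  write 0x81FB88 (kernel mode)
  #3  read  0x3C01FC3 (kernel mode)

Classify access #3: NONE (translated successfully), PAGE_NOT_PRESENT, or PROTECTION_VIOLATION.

Walk each access:
#0 VA=0x1C1CB66 (r,user):
  lvl0: tbl 0x39, slot 14 ⇒ 0x3C007 (P1/RW1/US1/PS0)
  lvl1: tbl 0x3C, slot 28 ⇒ 0x3E007 (P1/RW1/US1/PS0)
  ⇒ phys 0x3EB66  [2 reads]
#1 VA=0x3E0F7F5 (r,kernel):
  lvl0: tbl 0x39, slot 31 ⇒ 0x40007 (P1/RW1/US1/PS0)
  lvl1: tbl 0x40, slot 15 ⇒ 0x43007 (P1/RW1/US1/PS0)
  ⇒ phys 0x437F5  [2 reads]
#2 VA=0x81FB88 (w,kernel):
  lvl0: tbl 0x39, slot 4 ⇒ 0x44007 (P1/RW1/US1/PS0)
  lvl1: tbl 0x44, slot 31 ⇒ 0x46007 (P1/RW1/US1/PS0)
  ⇒ phys 0x46B88  [2 reads]
#3 VA=0x3C01FC3 (r,kernel):
  lvl0: tbl 0x39, slot 30 ⇒ 0x4A007 (P1/RW1/US1/PS0)
  lvl1: tbl 0x4A, slot 1 ⇒ 0x4E007 (P1/RW1/US1/PS0)
  ⇒ phys 0x4EFC3  [2 reads]

Access #3 fault: NONE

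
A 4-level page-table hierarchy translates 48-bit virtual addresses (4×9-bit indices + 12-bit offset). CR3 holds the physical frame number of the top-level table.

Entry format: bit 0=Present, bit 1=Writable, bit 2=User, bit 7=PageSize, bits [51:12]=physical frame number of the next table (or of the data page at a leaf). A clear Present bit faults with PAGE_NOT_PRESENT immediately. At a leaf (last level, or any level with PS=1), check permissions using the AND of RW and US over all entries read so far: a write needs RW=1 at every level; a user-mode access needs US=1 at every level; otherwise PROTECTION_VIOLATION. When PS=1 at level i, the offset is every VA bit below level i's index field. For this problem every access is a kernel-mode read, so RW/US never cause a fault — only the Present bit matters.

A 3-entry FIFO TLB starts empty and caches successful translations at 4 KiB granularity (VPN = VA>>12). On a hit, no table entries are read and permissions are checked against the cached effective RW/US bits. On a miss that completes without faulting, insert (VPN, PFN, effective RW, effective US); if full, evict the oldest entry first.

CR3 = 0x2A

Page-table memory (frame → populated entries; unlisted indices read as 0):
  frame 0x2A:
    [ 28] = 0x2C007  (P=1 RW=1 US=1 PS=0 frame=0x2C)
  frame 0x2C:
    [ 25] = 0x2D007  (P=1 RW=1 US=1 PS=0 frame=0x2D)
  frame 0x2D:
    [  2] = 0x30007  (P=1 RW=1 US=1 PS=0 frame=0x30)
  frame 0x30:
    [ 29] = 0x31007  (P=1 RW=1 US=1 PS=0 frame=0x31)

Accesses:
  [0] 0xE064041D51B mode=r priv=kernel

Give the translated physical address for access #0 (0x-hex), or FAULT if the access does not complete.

Walk each access:
#0 VA=0xE064041D51B (r,kernel):
  L0: frame=0x2A idx=28 entry=0x2C007 [P=1 RW=1 US=1 PS=0]
  L1: frame=0x2C idx=25 entry=0x2D007 [P=1 RW=1 US=1 PS=0]
  L2: frame=0x2D idx=2 entry=0x30007 [P=1 RW=1 US=1 PS=0]
  L3: frame=0x30 idx=29 entry=0x31007 [P=1 RW=1 US=1 PS=0]
  → PA=0x3151B  (4 entries read)

Access #0 PA: 0x3151B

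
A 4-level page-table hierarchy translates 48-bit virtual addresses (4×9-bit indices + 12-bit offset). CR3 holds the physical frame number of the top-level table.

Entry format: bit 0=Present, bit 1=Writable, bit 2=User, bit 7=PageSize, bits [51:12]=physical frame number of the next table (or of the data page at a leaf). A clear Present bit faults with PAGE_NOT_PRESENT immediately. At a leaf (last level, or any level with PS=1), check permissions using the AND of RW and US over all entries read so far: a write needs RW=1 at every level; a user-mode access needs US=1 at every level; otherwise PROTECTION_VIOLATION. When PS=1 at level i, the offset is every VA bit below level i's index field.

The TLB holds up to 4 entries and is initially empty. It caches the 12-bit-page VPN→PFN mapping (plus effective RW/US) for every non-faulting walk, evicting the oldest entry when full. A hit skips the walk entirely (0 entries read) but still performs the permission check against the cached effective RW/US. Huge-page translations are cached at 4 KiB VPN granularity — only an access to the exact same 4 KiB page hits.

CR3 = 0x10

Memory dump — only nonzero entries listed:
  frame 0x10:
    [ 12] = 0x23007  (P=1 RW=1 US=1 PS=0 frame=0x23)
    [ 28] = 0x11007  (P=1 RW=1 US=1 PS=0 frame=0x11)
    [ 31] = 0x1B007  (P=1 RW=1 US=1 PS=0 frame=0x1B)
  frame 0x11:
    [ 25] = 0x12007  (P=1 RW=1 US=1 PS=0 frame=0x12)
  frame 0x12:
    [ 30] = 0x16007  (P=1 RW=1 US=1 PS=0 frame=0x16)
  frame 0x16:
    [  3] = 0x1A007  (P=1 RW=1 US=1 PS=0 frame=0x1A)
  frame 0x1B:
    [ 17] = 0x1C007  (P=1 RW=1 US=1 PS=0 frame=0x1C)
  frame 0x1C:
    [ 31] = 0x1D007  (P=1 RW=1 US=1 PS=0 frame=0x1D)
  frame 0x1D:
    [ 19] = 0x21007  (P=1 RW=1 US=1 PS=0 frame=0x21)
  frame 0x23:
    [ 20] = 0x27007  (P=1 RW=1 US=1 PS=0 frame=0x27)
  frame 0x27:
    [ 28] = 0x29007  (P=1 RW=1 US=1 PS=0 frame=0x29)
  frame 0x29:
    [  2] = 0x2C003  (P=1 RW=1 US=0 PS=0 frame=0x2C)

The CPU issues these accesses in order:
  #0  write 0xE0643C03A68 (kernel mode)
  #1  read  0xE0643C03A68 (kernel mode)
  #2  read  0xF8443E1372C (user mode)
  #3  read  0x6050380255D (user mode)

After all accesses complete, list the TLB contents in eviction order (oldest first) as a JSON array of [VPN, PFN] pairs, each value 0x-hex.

Walk each access:
#0 VA=0xE0643C03A68 (w,kernel):
  L0 @0x10[28] → 0x11007  P=1,RW=1,US=1,PS=0
  L1 @0x11[25] → 0x12007  P=1,RW=1,US=1,PS=0
  L2 @0x12[30] → 0x16007  P=1,RW=1,US=1,PS=0
  L3 @0x16[3] → 0x1A007  P=1,RW=1,US=1,PS=0
  ⇒ phys 0x1AA68  [4 reads]
#1 VA=0xE0643C03A68 (r,kernel):
  TLB hit vpn=0xE0643C03 → PA=0x1AA68
#2 VA=0xF8443E1372C (r,user):
  L0 @0x10[31] → 0x1B007  P=1,RW=1,US=1,PS=0
  L1 @0x1B[17] → 0x1C007  P=1,RW=1,US=1,PS=0
  L2 @0x1C[31] → 0x1D007  P=1,RW=1,US=1,PS=0
  L3 @0x1D[19] → 0x21007  P=1,RW=1,US=1,PS=0
  ⇒ phys 0x2172C  [4 reads]
#3 VA=0x6050380255D (r,user):
  L0 @0x10[12] → 0x23007  P=1,RW=1,US=1,PS=0
  L1 @0x23[20] → 0x27007  P=1,RW=1,US=1,PS=0
  L2 @0x27[28] → 0x29007  P=1,RW=1,US=1,PS=0
  L3 @0x29[2] → 0x2C003  P=1,RW=1,US=0,PS=0
  → PROTECTION_VIOLATION  (4 entries read)

TLB: [["0xE0643C03", "0x1A"], ["0xF8443E13", "0x21"]]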